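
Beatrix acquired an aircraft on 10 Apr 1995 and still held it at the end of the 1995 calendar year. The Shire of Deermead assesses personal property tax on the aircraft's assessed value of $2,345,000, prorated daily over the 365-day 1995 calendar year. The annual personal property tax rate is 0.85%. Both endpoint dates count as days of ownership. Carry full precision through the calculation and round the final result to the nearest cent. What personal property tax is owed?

$14,526.15

Days held (10 Apr – 31 Dec 1995): 266 out of 365
Tax = $2,345,000 × 0.85% × 266/365 = $14,526.1507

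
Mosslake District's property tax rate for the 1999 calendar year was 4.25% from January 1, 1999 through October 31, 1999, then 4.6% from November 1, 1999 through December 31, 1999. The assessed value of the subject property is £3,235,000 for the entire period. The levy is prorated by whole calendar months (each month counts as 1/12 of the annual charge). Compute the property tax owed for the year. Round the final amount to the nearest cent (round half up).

January 1 – October 31, 1999: 10 months at 4.25% → £3,235,000 × 4.25% × 10/12 = £114,572.9167
November 1 – December 31, 1999: 2 months at 4.6% → £3,235,000 × 4.6% × 2/12 = £24,801.6667
Total = £139,374.5833

£139,374.58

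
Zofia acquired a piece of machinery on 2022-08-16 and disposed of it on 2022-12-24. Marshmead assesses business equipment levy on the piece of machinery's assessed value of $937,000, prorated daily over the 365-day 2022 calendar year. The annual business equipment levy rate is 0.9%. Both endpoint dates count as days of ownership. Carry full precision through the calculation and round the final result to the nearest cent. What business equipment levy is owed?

Days held (2022-08-16 to 2022-12-24): 131 out of 365
Tax = $937,000 × 0.9% × 131/365 = $3,026.6384

$3,026.64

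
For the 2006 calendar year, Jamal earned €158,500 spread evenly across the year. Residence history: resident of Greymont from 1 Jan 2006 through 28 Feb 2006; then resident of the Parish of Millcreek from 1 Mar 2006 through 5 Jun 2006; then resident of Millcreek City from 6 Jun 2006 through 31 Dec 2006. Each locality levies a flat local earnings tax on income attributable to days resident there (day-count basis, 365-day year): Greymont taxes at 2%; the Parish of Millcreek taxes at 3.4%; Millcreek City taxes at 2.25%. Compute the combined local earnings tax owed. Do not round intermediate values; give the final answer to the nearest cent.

Greymont, 1 Jan – 28 Feb 2006: 59 days → €158,500 × 2% × 59/365 = €512.4110
The Parish of Millcreek, 1 Mar – 5 Jun 2006: 97 days → €158,500 × 3.4% × 97/365 = €1,432.1452
Millcreek City, 6 Jun – 31 Dec 2006: 209 days → €158,500 × 2.25% × 209/365 = €2,042.0445
Total = €3,986.6007

€3,986.60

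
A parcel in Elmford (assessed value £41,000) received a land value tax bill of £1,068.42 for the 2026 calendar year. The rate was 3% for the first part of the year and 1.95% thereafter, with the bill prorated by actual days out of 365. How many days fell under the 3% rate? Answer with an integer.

228 days

Let d = days at the first rate; then 365 − d days at the second rate.
£41,000 × [3%·d + 1.95%·(365−d)] / 365 = £1,068.42
Solving gives d = 228, so the new rate took effect on August 17, 2026.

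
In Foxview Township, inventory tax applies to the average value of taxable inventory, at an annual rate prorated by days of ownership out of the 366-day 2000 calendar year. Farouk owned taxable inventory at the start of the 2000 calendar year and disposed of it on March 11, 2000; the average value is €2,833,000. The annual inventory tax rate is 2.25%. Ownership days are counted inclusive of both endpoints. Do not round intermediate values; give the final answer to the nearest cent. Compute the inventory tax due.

Days held (January 1 – March 11, 2000): 71 out of 366
Tax = €2,833,000 × 2.25% × 71/366 = €12,365.3484

€12,365.35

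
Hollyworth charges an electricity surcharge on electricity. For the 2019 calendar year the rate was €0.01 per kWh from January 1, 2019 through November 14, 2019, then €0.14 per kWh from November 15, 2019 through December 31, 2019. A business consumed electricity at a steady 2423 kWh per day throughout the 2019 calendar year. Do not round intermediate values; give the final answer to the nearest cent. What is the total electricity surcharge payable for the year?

January 1 – November 14, 2019: 318 days × 2423 kWh/day = 770,514 kWh at €0.01/kWh → €7705.14
November 15 – December 31, 2019: 47 days × 2423 kWh/day = 113,881 kWh at €0.14/kWh → €15943.34

€23648.48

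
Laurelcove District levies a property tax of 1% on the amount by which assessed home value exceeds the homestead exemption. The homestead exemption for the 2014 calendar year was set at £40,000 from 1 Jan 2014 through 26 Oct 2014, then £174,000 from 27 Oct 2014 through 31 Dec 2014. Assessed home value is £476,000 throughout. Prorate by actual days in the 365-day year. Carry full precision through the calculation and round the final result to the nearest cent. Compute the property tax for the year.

£4,117.70

1 Jan – 26 Oct 2014: 299 days, exemption £40,000 → (£476,000 − £40,000) × 1% × 299/365 = £3,571.6164
27 Oct – 31 Dec 2014: 66 days, exemption £174,000 → (£476,000 − £174,000) × 1% × 66/365 = £546.0822
Total = £4,117.6986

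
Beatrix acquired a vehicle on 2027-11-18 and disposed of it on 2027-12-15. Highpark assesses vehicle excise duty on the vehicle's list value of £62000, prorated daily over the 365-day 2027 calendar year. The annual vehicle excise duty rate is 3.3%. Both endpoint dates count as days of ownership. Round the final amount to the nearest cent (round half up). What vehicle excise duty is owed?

£156.95

Days held (2027-11-18 to 2027-12-15): 28 out of 365
Tax = £62000 × 3.3% × 28/365 = £156.9534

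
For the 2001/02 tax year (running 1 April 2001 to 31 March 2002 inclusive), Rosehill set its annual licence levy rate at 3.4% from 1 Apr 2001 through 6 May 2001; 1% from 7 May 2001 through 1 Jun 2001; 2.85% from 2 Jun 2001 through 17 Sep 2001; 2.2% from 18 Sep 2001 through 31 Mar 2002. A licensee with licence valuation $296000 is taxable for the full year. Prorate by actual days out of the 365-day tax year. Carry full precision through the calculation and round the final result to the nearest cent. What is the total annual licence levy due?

$7178.61

1 Apr – 6 May 2001: 36 days at 3.4% → $296000 × 3.4% × 36/365 = $992.6137
7 May – 1 Jun 2001: 26 days at 1% → $296000 × 1% × 26/365 = $210.8493
2 Jun – 17 Sep 2001: 108 days at 2.85% → $296000 × 2.85% × 108/365 = $2496.1315
18 Sep 2001 – 31 Mar 2002: 195 days at 2.2% → $296000 × 2.2% × 195/365 = $3479.0137
Total = $7178.6082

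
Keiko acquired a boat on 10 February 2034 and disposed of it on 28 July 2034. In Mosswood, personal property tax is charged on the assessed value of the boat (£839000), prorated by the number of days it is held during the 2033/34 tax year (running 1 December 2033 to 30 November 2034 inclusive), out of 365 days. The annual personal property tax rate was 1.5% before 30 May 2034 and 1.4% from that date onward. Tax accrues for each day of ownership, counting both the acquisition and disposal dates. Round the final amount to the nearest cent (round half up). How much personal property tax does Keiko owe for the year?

£5689.11

10 February – 29 May 2034: 109 days at 1.5% → £839000 × 1.5% × 109/365 = £3758.2603
30 May – 28 July 2034: 60 days at 1.4% → £839000 × 1.4% × 60/365 = £1930.8493
Total = £5689.1096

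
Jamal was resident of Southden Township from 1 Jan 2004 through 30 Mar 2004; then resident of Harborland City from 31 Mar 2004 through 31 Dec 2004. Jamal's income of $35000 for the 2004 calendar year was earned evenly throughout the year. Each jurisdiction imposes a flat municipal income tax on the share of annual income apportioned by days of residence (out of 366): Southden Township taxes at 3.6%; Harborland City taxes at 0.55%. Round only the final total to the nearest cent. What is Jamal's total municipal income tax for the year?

Southden Township, 1 Jan – 30 Mar 2004: 90 days → $35000 × 3.6% × 90/366 = $309.8361
Harborland City, 31 Mar – 31 Dec 2004: 276 days → $35000 × 0.55% × 276/366 = $145.1639
Total = $455.0000

$455.00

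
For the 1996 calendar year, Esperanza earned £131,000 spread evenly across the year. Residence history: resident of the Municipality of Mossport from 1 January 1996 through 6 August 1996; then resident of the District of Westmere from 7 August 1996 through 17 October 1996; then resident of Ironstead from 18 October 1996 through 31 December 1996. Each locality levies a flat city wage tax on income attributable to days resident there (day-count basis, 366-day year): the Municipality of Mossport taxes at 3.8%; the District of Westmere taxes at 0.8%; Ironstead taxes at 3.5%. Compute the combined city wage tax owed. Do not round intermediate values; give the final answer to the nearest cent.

The Municipality of Mossport, 1 January – 6 August 1996: 219 days → £131,000 × 3.8% × 219/366 = £2,978.6393
The District of Westmere, 7 August – 17 October 1996: 72 days → £131,000 × 0.8% × 72/366 = £206.1639
Ironstead, 18 October – 31 December 1996: 75 days → £131,000 × 3.5% × 75/366 = £939.5492
Total = £4,124.3525

£4,124.35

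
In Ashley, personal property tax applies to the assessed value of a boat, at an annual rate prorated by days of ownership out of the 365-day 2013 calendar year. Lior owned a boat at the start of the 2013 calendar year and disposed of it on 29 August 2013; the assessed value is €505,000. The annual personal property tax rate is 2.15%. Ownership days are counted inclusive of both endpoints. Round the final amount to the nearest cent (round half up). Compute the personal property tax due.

Days held (1 January – 29 August 2013): 241 out of 365
Tax = €505,000 × 2.15% × 241/365 = €7,168.9247

€7,168.92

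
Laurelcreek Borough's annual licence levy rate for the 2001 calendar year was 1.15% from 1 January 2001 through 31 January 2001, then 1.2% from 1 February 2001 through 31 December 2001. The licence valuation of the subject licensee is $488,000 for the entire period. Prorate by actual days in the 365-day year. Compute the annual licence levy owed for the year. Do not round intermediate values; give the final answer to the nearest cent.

$5,835.28

1 January – 31 January 2001: 31 days at 1.15% → $488,000 × 1.15% × 31/365 = $476.6356
1 February – 31 December 2001: 334 days at 1.2% → $488,000 × 1.2% × 334/365 = $5,358.6411
Total = $5,835.2767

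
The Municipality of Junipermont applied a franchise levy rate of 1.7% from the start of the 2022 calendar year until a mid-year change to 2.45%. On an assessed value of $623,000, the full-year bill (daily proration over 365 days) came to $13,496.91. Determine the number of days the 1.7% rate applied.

138 days

Let d = days at the first rate; then 365 − d days at the second rate.
$623,000 × [1.7%·d + 2.45%·(365−d)] / 365 = $13,496.91
Solving gives d = 138, so the new rate took effect on May 19, 2022.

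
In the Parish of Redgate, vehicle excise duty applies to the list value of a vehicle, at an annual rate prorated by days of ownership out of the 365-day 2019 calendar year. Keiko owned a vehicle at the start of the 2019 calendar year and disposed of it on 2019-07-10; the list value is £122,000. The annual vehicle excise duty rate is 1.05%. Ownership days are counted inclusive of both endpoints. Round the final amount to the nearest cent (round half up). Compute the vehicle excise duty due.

£670.33

Days held (2019-01-01 to 2019-07-10): 191 out of 365
Tax = £122,000 × 1.05% × 191/365 = £670.3315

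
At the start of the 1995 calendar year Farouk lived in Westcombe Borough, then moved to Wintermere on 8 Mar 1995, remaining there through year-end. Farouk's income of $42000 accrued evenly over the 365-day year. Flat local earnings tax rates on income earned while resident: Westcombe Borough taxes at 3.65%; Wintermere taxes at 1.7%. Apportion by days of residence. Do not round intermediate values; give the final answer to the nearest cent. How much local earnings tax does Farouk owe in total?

$862.09

Westcombe Borough, 1 Jan – 7 Mar 1995: 66 days → $42000 × 3.65% × 66/365 = $277.2000
Wintermere, 8 Mar – 31 Dec 1995: 299 days → $42000 × 1.7% × 299/365 = $584.8932
Total = $862.0932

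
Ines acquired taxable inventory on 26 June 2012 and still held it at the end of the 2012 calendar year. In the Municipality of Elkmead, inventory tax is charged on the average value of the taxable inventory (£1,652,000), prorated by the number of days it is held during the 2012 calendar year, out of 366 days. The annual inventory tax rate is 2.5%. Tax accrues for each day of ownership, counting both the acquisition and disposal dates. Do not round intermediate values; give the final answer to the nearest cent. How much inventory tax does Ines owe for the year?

Days held (26 June – 31 December 2012): 189 out of 366
Tax = £1,652,000 × 2.5% × 189/366 = £21,327.0492

£21,327.05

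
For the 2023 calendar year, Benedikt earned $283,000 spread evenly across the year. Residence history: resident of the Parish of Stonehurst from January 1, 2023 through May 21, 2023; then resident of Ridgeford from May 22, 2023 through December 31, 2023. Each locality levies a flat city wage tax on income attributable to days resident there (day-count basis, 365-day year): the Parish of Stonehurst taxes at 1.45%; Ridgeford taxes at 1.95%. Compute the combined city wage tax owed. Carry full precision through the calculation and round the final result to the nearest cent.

The Parish of Stonehurst, January 1 – May 21, 2023: 141 days → $283,000 × 1.45% × 141/365 = $1,585.1877
Ridgeford, May 22 – December 31, 2023: 224 days → $283,000 × 1.95% × 224/365 = $3,386.6959
Total = $4,971.8836

$4,971.88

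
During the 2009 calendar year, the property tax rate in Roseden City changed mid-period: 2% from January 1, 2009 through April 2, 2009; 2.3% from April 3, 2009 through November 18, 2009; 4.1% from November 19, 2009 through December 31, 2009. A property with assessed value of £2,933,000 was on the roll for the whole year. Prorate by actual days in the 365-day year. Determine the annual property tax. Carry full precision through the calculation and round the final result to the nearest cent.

£71,460.74

January 1 – April 2, 2009: 92 days at 2% → £2,933,000 × 2% × 92/365 = £14,785.5342
April 3 – November 18, 2009: 230 days at 2.3% → £2,933,000 × 2.3% × 230/365 = £42,508.4110
November 19 – December 31, 2009: 43 days at 4.1% → £2,933,000 × 4.1% × 43/365 = £14,166.7918
Total = £71,460.7370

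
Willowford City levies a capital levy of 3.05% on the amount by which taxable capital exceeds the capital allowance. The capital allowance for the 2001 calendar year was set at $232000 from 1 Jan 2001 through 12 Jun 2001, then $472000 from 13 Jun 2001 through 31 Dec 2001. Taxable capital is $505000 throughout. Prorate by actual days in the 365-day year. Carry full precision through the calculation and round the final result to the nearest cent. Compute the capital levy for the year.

$4275.43

1 Jan – 12 Jun 2001: 163 days, exemption $232000 → ($505000 − $232000) × 3.05% × 163/365 = $3718.4096
13 Jun – 31 Dec 2001: 202 days, exemption $472000 → ($505000 − $472000) × 3.05% × 202/365 = $557.0219
Total = $4275.4315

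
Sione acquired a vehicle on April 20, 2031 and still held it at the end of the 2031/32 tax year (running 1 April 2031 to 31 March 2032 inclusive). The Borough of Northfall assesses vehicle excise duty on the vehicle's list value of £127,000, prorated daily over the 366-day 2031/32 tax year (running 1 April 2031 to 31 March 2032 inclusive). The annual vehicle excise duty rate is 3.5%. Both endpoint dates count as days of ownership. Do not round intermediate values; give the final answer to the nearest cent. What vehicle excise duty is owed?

Days held (April 20, 2031 – March 31, 2032): 347 out of 366
Tax = £127,000 × 3.5% × 347/366 = £4,214.2486

£4,214.25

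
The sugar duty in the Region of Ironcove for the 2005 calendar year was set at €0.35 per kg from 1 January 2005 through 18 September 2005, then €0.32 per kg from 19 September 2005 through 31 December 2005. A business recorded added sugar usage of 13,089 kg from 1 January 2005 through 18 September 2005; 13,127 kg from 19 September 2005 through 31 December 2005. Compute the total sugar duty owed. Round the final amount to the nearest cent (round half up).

1 January – 18 September 2005: 13,089 kg at €0.35/kg → €4,581.15
19 September – 31 December 2005: 13,127 kg at €0.32/kg → €4,200.64

€8,781.79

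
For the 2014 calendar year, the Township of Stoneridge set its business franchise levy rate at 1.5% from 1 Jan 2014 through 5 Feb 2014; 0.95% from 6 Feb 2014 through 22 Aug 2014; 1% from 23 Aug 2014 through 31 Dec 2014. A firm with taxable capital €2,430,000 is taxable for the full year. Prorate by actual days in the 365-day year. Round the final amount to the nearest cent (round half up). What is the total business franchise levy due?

1 Jan – 5 Feb 2014: 36 days at 1.5% → €2,430,000 × 1.5% × 36/365 = €3,595.0685
6 Feb – 22 Aug 2014: 198 days at 0.95% → €2,430,000 × 0.95% × 198/365 = €12,522.8219
23 Aug – 31 Dec 2014: 131 days at 1% → €2,430,000 × 1% × 131/365 = €8,721.3699
Total = €24,839.2603

€24,839.26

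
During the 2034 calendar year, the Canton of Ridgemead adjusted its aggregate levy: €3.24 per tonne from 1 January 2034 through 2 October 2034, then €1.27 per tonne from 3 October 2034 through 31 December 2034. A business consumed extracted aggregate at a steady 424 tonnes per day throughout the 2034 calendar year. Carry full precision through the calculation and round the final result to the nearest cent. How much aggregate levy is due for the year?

1 January – 2 October 2034: 275 days × 424 tonnes/day = 116,600 tonnes at €3.24/tonne → €377,784.00
3 October – 31 December 2034: 90 days × 424 tonnes/day = 38,160 tonnes at €1.27/tonne → €48,463.20

€426,247.20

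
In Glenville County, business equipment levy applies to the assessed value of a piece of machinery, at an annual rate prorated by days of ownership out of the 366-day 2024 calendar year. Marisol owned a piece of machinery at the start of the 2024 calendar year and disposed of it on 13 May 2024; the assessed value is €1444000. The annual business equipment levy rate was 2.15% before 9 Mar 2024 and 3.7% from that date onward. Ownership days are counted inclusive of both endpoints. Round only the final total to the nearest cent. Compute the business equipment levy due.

1 Jan – 8 Mar 2024: 68 days at 2.15% → €1444000 × 2.15% × 68/366 = €5768.1093
9 Mar – 13 May 2024: 66 days at 3.7% → €1444000 × 3.7% × 66/366 = €9634.5574
Total = €15402.6667

€15402.67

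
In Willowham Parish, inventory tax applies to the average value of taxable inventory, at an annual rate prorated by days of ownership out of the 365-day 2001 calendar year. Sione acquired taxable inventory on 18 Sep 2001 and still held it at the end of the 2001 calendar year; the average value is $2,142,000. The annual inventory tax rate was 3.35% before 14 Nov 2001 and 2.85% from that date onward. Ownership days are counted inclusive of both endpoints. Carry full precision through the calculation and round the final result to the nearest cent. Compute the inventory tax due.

$19,233.99

18 Sep – 13 Nov 2001: 57 days at 3.35% → $2,142,000 × 3.35% × 57/365 = $11,205.8877
14 Nov – 31 Dec 2001: 48 days at 2.85% → $2,142,000 × 2.85% × 48/365 = $8,028.0986
Total = $19,233.9863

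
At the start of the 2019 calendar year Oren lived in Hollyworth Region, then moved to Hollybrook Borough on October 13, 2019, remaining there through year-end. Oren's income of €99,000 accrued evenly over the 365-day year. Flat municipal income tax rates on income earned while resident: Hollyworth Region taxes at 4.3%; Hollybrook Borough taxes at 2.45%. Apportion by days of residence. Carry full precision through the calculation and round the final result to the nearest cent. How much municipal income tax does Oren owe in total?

Hollyworth Region, January 1 – October 12, 2019: 285 days → €99,000 × 4.3% × 285/365 = €3,323.9589
Hollybrook Borough, October 13 – December 31, 2019: 80 days → €99,000 × 2.45% × 80/365 = €531.6164
Total = €3,855.5753

€3,855.58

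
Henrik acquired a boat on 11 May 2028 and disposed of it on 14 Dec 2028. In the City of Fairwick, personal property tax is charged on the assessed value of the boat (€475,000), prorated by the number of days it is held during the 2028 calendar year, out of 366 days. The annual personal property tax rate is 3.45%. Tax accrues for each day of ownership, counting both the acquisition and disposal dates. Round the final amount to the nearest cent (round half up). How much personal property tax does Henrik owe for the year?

€9,760.86

Days held (11 May – 14 Dec 2028): 218 out of 366
Tax = €475,000 × 3.45% × 218/366 = €9,760.8607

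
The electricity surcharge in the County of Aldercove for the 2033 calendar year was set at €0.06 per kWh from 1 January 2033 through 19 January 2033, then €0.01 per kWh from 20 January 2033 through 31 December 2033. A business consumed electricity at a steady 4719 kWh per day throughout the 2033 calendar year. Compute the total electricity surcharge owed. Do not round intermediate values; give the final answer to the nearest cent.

€21707.40

1 January – 19 January 2033: 19 days × 4719 kWh/day = 89,661 kWh at €0.06/kWh → €5379.66
20 January – 31 December 2033: 346 days × 4719 kWh/day = 1,632,774 kWh at €0.01/kWh → €16327.74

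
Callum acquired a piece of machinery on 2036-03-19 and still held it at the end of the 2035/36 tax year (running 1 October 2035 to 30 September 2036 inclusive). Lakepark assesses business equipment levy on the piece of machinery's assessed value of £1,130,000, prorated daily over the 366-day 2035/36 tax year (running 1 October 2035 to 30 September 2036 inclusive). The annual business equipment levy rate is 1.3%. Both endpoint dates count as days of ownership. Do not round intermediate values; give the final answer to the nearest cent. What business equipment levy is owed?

£7,866.78

Days held (2036-03-19 to 2036-09-30): 196 out of 366
Tax = £1,130,000 × 1.3% × 196/366 = £7,866.7760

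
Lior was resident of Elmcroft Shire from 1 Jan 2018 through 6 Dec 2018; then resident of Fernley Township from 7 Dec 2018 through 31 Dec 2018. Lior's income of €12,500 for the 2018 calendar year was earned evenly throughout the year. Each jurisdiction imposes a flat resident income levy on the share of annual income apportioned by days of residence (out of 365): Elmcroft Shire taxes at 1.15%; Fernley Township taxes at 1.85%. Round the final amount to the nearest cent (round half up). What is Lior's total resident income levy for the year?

Elmcroft Shire, 1 Jan – 6 Dec 2018: 340 days → €12,500 × 1.15% × 340/365 = €133.9041
Fernley Township, 7 Dec – 31 Dec 2018: 25 days → €12,500 × 1.85% × 25/365 = €15.8390
Total = €149.7432

€149.74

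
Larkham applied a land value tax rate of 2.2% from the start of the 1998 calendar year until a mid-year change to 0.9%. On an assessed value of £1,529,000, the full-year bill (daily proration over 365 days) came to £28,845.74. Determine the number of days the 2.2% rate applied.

Let d = days at the first rate; then 365 − d days at the second rate.
£1,529,000 × [2.2%·d + 0.9%·(365−d)] / 365 = £28,845.74
Solving gives d = 277, so the new rate took effect on 5 Oct 1998.

277 days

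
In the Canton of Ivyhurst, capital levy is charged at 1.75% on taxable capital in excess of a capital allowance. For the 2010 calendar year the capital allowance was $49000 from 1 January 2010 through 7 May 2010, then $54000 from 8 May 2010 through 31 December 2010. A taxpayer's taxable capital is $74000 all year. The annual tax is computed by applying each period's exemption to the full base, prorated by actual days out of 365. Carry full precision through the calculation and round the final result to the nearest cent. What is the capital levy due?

1 January – 7 May 2010: 127 days, exemption $49000 → ($74000 − $49000) × 1.75% × 127/365 = $152.2260
8 May – 31 December 2010: 238 days, exemption $54000 → ($74000 − $54000) × 1.75% × 238/365 = $228.2192
Total = $380.4452

$380.45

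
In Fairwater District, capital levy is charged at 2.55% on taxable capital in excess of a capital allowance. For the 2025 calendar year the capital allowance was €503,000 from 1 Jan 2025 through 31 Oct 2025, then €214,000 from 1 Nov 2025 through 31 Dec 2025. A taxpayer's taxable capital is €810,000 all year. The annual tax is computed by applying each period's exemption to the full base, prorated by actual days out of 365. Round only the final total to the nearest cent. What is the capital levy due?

1 Jan – 31 Oct 2025: 304 days, exemption €503,000 → (€810,000 − €503,000) × 2.55% × 304/365 = €6,520.1753
1 Nov – 31 Dec 2025: 61 days, exemption €214,000 → (€810,000 − €214,000) × 2.55% × 61/365 = €2,539.9397
Total = €9,060.1151

€9,060.12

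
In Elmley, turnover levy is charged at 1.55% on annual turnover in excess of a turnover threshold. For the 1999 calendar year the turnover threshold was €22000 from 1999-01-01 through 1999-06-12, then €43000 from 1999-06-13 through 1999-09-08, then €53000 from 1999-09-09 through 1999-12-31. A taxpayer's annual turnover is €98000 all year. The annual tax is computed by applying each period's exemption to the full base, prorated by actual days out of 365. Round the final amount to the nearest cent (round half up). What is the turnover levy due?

1999-01-01 to 1999-06-12: 163 days, exemption €22000 → (€98000 − €22000) × 1.55% × 163/365 = €526.0658
1999-06-13 to 1999-09-08: 88 days, exemption €43000 → (€98000 − €43000) × 1.55% × 88/365 = €205.5342
1999-09-09 to 1999-12-31: 114 days, exemption €53000 → (€98000 − €53000) × 1.55% × 114/365 = €217.8493
Total = €949.4493

€949.45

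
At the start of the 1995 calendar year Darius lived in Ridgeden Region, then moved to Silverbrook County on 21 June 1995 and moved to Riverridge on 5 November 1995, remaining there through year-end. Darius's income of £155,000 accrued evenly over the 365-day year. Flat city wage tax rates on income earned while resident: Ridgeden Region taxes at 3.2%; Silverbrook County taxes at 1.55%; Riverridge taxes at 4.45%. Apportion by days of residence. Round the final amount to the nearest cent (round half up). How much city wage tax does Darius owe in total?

Ridgeden Region, 1 January – 20 June 1995: 171 days → £155,000 × 3.2% × 171/365 = £2,323.7260
Silverbrook County, 21 June – 4 November 1995: 137 days → £155,000 × 1.55% × 137/365 = £901.7603
Riverridge, 5 November – 31 December 1995: 57 days → £155,000 × 4.45% × 57/365 = £1,077.1438
Total = £4,302.6301

£4,302.63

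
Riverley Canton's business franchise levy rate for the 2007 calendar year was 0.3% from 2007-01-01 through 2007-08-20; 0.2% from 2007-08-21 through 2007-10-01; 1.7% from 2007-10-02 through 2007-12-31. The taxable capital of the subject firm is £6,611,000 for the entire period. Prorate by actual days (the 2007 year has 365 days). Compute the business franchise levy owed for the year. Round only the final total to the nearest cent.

£42,147.39

2007-01-01 to 2007-08-20: 232 days at 0.3% → £6,611,000 × 0.3% × 232/365 = £12,606.1808
2007-08-21 to 2007-10-01: 42 days at 0.2% → £6,611,000 × 0.2% × 42/365 = £1,521.4356
2007-10-02 to 2007-12-31: 91 days at 1.7% → £6,611,000 × 1.7% × 91/365 = £28,019.7726
Total = £42,147.3890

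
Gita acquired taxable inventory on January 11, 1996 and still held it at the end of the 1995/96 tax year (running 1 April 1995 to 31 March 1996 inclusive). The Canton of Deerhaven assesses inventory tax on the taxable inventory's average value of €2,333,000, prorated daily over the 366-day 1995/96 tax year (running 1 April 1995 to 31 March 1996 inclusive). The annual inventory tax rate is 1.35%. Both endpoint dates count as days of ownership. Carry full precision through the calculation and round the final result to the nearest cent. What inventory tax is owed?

€6,970.32

Days held (January 11 – March 31, 1996): 81 out of 366
Tax = €2,333,000 × 1.35% × 81/366 = €6,970.3156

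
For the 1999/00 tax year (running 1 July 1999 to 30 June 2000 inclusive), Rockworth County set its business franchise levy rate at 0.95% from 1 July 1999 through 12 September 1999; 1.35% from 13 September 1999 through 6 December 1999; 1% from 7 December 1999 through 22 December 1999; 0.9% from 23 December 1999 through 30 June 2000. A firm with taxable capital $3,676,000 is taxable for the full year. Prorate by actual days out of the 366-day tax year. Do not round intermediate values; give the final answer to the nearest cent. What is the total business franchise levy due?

1 July – 12 September 1999: 74 days at 0.95% → $3,676,000 × 0.95% × 74/366 = $7,060.7322
13 September – 6 December 1999: 85 days at 1.35% → $3,676,000 × 1.35% × 85/366 = $11,525.1639
7 December – 22 December 1999: 16 days at 1% → $3,676,000 × 1% × 16/366 = $1,606.9945
23 December 1999 – 30 June 2000: 191 days at 0.9% → $3,676,000 × 0.9% × 191/366 = $17,265.1475
Total = $37,458.0383

$37,458.04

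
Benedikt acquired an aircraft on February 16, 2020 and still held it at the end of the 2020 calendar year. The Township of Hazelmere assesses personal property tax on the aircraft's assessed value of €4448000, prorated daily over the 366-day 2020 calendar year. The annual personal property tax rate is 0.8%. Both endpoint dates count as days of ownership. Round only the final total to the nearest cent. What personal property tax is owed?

Days held (February 16 – December 31, 2020): 320 out of 366
Tax = €4448000 × 0.8% × 320/366 = €31111.6940

€31111.69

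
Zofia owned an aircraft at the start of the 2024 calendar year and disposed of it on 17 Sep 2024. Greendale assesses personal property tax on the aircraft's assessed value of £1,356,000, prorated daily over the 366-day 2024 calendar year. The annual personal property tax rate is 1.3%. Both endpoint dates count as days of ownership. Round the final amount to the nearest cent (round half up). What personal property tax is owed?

£12,570.79

Days held (1 Jan – 17 Sep 2024): 261 out of 366
Tax = £1,356,000 × 1.3% × 261/366 = £12,570.7869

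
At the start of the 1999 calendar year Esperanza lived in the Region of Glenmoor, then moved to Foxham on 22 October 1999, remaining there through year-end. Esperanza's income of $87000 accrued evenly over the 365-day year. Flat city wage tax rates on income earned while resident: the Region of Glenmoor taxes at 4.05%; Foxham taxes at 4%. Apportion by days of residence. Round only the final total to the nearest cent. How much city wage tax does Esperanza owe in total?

The Region of Glenmoor, 1 January – 21 October 1999: 294 days → $87000 × 4.05% × 294/365 = $2838.1068
Foxham, 22 October – 31 December 1999: 71 days → $87000 × 4% × 71/365 = $676.9315
Total = $3515.0384

$3515.04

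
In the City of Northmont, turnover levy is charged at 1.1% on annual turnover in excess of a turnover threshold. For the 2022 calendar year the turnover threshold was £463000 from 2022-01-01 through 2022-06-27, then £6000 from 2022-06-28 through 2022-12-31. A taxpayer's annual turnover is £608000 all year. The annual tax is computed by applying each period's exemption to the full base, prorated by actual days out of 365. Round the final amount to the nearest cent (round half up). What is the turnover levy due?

2022-01-01 to 2022-06-27: 178 days, exemption £463000 → (£608000 − £463000) × 1.1% × 178/365 = £777.8356
2022-06-28 to 2022-12-31: 187 days, exemption £6000 → (£608000 − £6000) × 1.1% × 187/365 = £3392.6411
Total = £4170.4767

£4170.48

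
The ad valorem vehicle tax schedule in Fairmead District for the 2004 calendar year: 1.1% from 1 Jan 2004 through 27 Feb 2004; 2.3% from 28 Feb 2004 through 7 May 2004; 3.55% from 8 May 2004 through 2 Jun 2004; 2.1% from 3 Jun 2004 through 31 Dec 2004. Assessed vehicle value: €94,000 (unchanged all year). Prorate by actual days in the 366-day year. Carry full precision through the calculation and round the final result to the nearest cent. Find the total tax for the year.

€1,957.82

1 Jan – 27 Feb 2004: 58 days at 1.1% → €94,000 × 1.1% × 58/366 = €163.8579
28 Feb – 7 May 2004: 70 days at 2.3% → €94,000 × 2.3% × 70/366 = €413.4973
8 May – 2 Jun 2004: 26 days at 3.55% → €94,000 × 3.55% × 26/366 = €237.0546
3 Jun – 31 Dec 2004: 212 days at 2.1% → €94,000 × 2.1% × 212/366 = €1,143.4098
Total = €1,957.8197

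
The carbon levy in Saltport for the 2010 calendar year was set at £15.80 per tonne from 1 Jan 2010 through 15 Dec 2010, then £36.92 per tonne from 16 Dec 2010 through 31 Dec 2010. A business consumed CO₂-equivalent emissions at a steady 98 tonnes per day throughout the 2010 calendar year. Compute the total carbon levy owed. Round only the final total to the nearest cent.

£598,282.16

1 Jan – 15 Dec 2010: 349 days × 98 tonnes/day = 34,202 tonnes at £15.80/tonne → £540,391.60
16 Dec – 31 Dec 2010: 16 days × 98 tonnes/day = 1,568 tonnes at £36.92/tonne → £57,890.56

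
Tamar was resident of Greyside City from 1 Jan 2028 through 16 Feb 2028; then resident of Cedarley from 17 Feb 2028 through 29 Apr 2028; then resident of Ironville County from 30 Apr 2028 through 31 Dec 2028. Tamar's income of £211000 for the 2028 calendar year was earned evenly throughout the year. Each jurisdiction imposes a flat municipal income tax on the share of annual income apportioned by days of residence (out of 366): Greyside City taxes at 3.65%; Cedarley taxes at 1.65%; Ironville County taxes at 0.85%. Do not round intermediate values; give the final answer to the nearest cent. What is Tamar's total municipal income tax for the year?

Greyside City, 1 Jan – 16 Feb 2028: 47 days → £211000 × 3.65% × 47/366 = £988.9904
Cedarley, 17 Feb – 29 Apr 2028: 73 days → £211000 × 1.65% × 73/366 = £694.3975
Ironville County, 30 Apr – 31 Dec 2028: 246 days → £211000 × 0.85% × 246/366 = £1205.4672
Total = £2888.8552

£2888.86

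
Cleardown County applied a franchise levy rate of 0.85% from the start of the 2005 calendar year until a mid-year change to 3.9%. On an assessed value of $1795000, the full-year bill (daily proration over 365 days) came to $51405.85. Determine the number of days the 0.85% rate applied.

124 days

Let d = days at the first rate; then 365 − d days at the second rate.
$1795000 × [0.85%·d + 3.9%·(365−d)] / 365 = $51405.85
Solving gives d = 124, so the new rate took effect on 5 May 2005.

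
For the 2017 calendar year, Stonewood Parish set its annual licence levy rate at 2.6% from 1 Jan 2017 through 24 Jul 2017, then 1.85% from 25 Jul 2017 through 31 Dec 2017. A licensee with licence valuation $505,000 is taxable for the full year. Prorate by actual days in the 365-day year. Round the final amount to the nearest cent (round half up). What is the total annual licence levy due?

1 Jan – 24 Jul 2017: 205 days at 2.6% → $505,000 × 2.6% × 205/365 = $7,374.3836
25 Jul – 31 Dec 2017: 160 days at 1.85% → $505,000 × 1.85% × 160/365 = $4,095.3425
Total = $11,469.7260

$11,469.73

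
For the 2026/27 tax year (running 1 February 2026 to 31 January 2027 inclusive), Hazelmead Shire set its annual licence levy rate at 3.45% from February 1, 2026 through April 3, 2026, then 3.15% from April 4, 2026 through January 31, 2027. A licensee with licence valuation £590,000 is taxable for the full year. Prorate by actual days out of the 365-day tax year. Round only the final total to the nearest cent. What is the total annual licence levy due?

February 1 – April 3, 2026: 62 days at 3.45% → £590,000 × 3.45% × 62/365 = £3,457.5616
April 4, 2026 – January 31, 2027: 303 days at 3.15% → £590,000 × 3.15% × 303/365 = £15,428.0959
Total = £18,885.6575

£18,885.66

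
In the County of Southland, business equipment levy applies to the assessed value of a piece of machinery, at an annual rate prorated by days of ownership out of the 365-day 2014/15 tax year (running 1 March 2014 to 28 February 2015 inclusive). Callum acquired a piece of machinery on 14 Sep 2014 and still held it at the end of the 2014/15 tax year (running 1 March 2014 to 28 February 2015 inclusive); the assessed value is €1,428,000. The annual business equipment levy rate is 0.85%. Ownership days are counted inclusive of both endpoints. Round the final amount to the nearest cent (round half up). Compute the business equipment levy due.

Days held (14 Sep 2014 – 28 Feb 2015): 168 out of 365
Tax = €1,428,000 × 0.85% × 168/365 = €5,586.8055

€5,586.81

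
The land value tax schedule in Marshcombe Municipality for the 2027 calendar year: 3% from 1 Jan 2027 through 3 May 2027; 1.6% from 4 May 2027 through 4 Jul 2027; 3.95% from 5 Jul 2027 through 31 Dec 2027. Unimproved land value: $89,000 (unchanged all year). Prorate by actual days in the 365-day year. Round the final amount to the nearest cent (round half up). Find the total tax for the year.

1 Jan – 3 May 2027: 123 days at 3% → $89,000 × 3% × 123/365 = $899.7534
4 May – 4 Jul 2027: 62 days at 1.6% → $89,000 × 1.6% × 62/365 = $241.8849
5 Jul – 31 Dec 2027: 180 days at 3.95% → $89,000 × 3.95% × 180/365 = $1,733.6712
Total = $2,875.3096

$2,875.31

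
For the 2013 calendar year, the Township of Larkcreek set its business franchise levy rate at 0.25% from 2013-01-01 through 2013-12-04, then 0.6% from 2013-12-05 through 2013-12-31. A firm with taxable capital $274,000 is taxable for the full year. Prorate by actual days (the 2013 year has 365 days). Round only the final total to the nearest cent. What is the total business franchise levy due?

2013-01-01 to 2013-12-04: 338 days at 0.25% → $274,000 × 0.25% × 338/365 = $634.3288
2013-12-05 to 2013-12-31: 27 days at 0.6% → $274,000 × 0.6% × 27/365 = $121.6110
Total = $755.9397

$755.94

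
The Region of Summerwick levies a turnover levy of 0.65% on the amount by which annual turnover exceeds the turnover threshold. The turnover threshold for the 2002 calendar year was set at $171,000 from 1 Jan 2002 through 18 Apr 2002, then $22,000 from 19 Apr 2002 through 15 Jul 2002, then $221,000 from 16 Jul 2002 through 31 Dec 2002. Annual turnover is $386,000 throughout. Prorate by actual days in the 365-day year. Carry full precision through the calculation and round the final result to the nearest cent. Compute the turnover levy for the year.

1 Jan – 18 Apr 2002: 108 days, exemption $171,000 → ($386,000 − $171,000) × 0.65% × 108/365 = $413.5068
19 Apr – 15 Jul 2002: 88 days, exemption $22,000 → ($386,000 − $22,000) × 0.65% × 88/365 = $570.4329
16 Jul – 31 Dec 2002: 169 days, exemption $221,000 → ($386,000 − $221,000) × 0.65% × 169/365 = $496.5822
Total = $1,480.5219

$1,480.52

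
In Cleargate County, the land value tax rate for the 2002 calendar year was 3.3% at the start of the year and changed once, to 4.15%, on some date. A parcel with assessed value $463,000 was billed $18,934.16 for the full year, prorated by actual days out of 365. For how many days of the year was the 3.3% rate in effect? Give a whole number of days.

26 days

Let d = days at the first rate; then 365 − d days at the second rate.
$463,000 × [3.3%·d + 4.15%·(365−d)] / 365 = $18,934.16
Solving gives d = 26, so the new rate took effect on 27 January 2002.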